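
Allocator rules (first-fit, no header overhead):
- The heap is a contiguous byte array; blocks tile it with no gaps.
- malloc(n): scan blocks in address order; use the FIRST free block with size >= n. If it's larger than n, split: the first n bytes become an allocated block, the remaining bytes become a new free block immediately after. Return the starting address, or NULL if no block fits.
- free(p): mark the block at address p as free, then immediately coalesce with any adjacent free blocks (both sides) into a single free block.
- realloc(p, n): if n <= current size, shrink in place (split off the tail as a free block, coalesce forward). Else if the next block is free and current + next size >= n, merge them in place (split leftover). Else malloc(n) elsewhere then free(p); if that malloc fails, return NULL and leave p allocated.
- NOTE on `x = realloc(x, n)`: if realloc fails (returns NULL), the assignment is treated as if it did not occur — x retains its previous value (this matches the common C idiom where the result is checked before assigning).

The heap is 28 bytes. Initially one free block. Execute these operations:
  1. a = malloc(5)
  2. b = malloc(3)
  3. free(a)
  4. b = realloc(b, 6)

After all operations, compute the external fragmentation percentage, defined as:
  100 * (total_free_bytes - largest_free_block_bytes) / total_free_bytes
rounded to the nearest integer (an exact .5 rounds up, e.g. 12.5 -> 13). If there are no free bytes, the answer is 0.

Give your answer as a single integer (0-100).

Op 1: a = malloc(5) -> a = 0; heap: [0-4 ALLOC][5-27 FREE]
Op 2: b = malloc(3) -> b = 5; heap: [0-4 ALLOC][5-7 ALLOC][8-27 FREE]
Op 3: free(a) -> (freed a); heap: [0-4 FREE][5-7 ALLOC][8-27 FREE]
Op 4: b = realloc(b, 6) -> b = 5; heap: [0-4 FREE][5-10 ALLOC][11-27 FREE]
Free blocks: [5 17] total_free=22 largest=17 -> 100*(22-17)/22 = 500/22 ≈ 22.727 -> rounds to 23

Answer: 23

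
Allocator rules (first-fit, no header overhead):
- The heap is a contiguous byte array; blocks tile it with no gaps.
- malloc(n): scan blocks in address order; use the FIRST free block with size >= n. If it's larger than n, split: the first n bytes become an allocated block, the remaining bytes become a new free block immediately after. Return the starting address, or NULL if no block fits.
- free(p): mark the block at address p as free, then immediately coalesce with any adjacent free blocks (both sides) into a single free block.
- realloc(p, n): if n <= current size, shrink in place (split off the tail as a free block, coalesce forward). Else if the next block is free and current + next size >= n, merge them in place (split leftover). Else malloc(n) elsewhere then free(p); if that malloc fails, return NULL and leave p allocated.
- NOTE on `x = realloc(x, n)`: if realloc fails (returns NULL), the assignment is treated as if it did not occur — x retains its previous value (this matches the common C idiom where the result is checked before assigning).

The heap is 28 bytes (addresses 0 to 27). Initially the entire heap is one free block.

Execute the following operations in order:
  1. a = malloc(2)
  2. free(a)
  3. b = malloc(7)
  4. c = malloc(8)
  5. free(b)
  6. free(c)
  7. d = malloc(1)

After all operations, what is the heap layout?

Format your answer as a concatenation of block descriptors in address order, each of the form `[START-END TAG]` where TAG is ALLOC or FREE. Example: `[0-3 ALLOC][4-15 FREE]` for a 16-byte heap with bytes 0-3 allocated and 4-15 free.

Op 1: a = malloc(2) -> a = 0; heap: [0-1 ALLOC][2-27 FREE]
Op 2: free(a) -> (freed a); heap: [0-27 FREE]
Op 3: b = malloc(7) -> b = 0; heap: [0-6 ALLOC][7-27 FREE]
Op 4: c = malloc(8) -> c = 7; heap: [0-6 ALLOC][7-14 ALLOC][15-27 FREE]
Op 5: free(b) -> (freed b); heap: [0-6 FREE][7-14 ALLOC][15-27 FREE]
Op 6: free(c) -> (freed c); heap: [0-27 FREE]
Op 7: d = malloc(1) -> d = 0; heap: [0-0 ALLOC][1-27 FREE]

Answer: [0-0 ALLOC][1-27 FREE]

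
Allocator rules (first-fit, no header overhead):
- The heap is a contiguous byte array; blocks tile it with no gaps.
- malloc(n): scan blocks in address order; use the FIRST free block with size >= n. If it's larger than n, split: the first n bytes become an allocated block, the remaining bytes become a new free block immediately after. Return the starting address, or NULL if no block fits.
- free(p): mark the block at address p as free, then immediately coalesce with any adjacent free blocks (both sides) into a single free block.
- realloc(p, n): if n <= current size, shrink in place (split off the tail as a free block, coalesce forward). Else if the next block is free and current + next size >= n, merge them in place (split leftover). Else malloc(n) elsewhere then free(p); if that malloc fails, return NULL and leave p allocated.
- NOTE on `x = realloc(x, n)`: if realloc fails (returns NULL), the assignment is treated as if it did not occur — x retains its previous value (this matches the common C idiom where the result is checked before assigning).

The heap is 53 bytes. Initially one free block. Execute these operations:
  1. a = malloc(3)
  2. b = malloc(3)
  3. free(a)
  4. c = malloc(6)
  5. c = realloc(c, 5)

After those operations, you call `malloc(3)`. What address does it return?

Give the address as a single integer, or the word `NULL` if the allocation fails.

Answer: 0

Derivation:
Op 1: a = malloc(3) -> a = 0; heap: [0-2 ALLOC][3-52 FREE]
Op 2: b = malloc(3) -> b = 3; heap: [0-2 ALLOC][3-5 ALLOC][6-52 FREE]
Op 3: free(a) -> (freed a); heap: [0-2 FREE][3-5 ALLOC][6-52 FREE]
Op 4: c = malloc(6) -> c = 6; heap: [0-2 FREE][3-5 ALLOC][6-11 ALLOC][12-52 FREE]
Op 5: c = realloc(c, 5) -> c = 6; heap: [0-2 FREE][3-5 ALLOC][6-10 ALLOC][11-52 FREE]
malloc(3): first-fit scan over [0-2 FREE][3-5 ALLOC][6-10 ALLOC][11-52 FREE] -> 0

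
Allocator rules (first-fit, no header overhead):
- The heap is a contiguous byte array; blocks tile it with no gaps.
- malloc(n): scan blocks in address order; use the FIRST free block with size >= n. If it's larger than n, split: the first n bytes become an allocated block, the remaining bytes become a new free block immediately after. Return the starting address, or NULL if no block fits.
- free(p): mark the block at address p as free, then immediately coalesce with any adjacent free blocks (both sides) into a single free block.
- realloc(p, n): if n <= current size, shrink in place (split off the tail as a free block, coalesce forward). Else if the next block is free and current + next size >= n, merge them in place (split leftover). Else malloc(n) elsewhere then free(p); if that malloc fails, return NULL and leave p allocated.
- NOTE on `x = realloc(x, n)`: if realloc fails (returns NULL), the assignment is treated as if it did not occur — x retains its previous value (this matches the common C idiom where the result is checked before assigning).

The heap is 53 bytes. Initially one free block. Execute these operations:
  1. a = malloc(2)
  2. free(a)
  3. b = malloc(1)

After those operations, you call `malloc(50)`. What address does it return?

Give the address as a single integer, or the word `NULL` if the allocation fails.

Answer: 1

Derivation:
Op 1: a = malloc(2) -> a = 0; heap: [0-1 ALLOC][2-52 FREE]
Op 2: free(a) -> (freed a); heap: [0-52 FREE]
Op 3: b = malloc(1) -> b = 0; heap: [0-0 ALLOC][1-52 FREE]
malloc(50): first-fit scan over [0-0 ALLOC][1-52 FREE] -> 1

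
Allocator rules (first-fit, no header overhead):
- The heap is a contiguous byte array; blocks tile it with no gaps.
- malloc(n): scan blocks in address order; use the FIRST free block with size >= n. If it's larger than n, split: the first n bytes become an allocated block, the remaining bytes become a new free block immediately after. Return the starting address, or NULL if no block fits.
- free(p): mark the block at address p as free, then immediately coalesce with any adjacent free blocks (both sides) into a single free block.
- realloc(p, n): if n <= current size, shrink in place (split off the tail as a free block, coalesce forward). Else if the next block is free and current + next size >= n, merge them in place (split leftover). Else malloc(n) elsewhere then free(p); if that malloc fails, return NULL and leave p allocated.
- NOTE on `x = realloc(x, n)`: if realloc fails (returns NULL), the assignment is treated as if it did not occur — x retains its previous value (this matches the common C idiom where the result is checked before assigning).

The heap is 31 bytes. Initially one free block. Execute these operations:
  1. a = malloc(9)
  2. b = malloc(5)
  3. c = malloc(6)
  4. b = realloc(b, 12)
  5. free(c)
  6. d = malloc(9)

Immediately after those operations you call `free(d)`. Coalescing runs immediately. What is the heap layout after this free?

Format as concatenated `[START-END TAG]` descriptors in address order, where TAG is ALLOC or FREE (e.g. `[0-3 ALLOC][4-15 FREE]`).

Op 1: a = malloc(9) -> a = 0; heap: [0-8 ALLOC][9-30 FREE]
Op 2: b = malloc(5) -> b = 9; heap: [0-8 ALLOC][9-13 ALLOC][14-30 FREE]
Op 3: c = malloc(6) -> c = 14; heap: [0-8 ALLOC][9-13 ALLOC][14-19 ALLOC][20-30 FREE]
Op 4: b = realloc(b, 12) -> NULL (b unchanged); heap: [0-8 ALLOC][9-13 ALLOC][14-19 ALLOC][20-30 FREE]
Op 5: free(c) -> (freed c); heap: [0-8 ALLOC][9-13 ALLOC][14-30 FREE]
Op 6: d = malloc(9) -> d = 14; heap: [0-8 ALLOC][9-13 ALLOC][14-22 ALLOC][23-30 FREE]
free(d): d = 14 -> block [14-22 ALLOC]; mark free, coalesce with adjacent free neighbors -> [0-8 ALLOC][9-13 ALLOC][14-30 FREE]

Answer: [0-8 ALLOC][9-13 ALLOC][14-30 FREE]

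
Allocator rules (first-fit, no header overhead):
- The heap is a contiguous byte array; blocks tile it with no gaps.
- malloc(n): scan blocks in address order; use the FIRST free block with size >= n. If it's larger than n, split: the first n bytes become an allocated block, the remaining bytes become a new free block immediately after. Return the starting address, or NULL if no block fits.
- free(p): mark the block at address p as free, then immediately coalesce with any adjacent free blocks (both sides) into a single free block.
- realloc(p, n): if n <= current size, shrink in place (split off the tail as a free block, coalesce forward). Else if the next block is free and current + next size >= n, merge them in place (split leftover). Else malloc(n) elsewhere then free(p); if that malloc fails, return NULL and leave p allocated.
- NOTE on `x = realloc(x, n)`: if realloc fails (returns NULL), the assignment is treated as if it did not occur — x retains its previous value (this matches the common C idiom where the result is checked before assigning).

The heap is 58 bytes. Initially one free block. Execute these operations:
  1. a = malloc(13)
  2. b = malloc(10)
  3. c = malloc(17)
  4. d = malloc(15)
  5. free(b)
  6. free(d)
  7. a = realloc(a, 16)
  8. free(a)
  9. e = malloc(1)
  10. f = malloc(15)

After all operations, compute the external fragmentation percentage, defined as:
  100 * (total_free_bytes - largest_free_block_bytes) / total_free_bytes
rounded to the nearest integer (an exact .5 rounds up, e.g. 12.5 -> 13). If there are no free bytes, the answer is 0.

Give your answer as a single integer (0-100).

Answer: 28

Derivation:
Op 1: a = malloc(13) -> a = 0; heap: [0-12 ALLOC][13-57 FREE]
Op 2: b = malloc(10) -> b = 13; heap: [0-12 ALLOC][13-22 ALLOC][23-57 FREE]
Op 3: c = malloc(17) -> c = 23; heap: [0-12 ALLOC][13-22 ALLOC][23-39 ALLOC][40-57 FREE]
Op 4: d = malloc(15) -> d = 40; heap: [0-12 ALLOC][13-22 ALLOC][23-39 ALLOC][40-54 ALLOC][55-57 FREE]
Op 5: free(b) -> (freed b); heap: [0-12 ALLOC][13-22 FREE][23-39 ALLOC][40-54 ALLOC][55-57 FREE]
Op 6: free(d) -> (freed d); heap: [0-12 ALLOC][13-22 FREE][23-39 ALLOC][40-57 FREE]
Op 7: a = realloc(a, 16) -> a = 0; heap: [0-15 ALLOC][16-22 FREE][23-39 ALLOC][40-57 FREE]
Op 8: free(a) -> (freed a); heap: [0-22 FREE][23-39 ALLOC][40-57 FREE]
Op 9: e = malloc(1) -> e = 0; heap: [0-0 ALLOC][1-22 FREE][23-39 ALLOC][40-57 FREE]
Op 10: f = malloc(15) -> f = 1; heap: [0-0 ALLOC][1-15 ALLOC][16-22 FREE][23-39 ALLOC][40-57 FREE]
Free blocks: [7 18] total_free=25 largest=18 -> 100*(25-18)/25 = 700/25 = 28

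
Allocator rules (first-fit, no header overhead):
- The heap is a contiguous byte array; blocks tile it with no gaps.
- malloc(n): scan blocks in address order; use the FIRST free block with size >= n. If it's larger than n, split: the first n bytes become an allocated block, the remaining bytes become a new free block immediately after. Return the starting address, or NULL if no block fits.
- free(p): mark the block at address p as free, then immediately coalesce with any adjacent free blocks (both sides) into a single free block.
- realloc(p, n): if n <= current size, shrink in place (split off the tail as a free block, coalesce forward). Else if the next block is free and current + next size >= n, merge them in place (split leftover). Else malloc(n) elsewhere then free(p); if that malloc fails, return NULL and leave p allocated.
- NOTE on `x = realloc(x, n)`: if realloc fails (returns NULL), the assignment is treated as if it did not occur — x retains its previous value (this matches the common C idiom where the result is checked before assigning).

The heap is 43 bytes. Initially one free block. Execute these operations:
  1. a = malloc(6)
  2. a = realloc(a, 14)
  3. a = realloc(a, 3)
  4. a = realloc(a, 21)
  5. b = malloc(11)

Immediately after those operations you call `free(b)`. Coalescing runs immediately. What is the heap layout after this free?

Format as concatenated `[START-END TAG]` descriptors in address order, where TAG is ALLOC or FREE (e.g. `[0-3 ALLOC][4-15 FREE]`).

Answer: [0-20 ALLOC][21-42 FREE]

Derivation:
Op 1: a = malloc(6) -> a = 0; heap: [0-5 ALLOC][6-42 FREE]
Op 2: a = realloc(a, 14) -> a = 0; heap: [0-13 ALLOC][14-42 FREE]
Op 3: a = realloc(a, 3) -> a = 0; heap: [0-2 ALLOC][3-42 FREE]
Op 4: a = realloc(a, 21) -> a = 0; heap: [0-20 ALLOC][21-42 FREE]
Op 5: b = malloc(11) -> b = 21; heap: [0-20 ALLOC][21-31 ALLOC][32-42 FREE]
free(b): b = 21 -> block [21-31 ALLOC]; mark free, coalesce with adjacent free neighbors -> [0-20 ALLOC][21-42 FREE]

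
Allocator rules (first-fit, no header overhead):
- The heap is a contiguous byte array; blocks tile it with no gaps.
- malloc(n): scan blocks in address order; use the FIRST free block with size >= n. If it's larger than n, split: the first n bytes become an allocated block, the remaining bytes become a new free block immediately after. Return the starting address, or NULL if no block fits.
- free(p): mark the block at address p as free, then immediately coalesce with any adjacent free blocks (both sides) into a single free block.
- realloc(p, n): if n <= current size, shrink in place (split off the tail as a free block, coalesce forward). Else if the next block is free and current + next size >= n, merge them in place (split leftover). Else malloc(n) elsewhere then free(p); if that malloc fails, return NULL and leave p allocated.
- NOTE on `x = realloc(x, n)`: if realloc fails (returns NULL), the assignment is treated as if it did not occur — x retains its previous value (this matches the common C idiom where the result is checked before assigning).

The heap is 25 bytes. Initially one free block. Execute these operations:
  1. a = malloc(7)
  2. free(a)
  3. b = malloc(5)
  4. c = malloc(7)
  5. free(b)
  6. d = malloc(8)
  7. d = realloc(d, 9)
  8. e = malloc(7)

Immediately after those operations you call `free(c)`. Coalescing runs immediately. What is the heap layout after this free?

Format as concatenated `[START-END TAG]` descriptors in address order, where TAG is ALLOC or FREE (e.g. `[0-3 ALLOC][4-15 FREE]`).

Op 1: a = malloc(7) -> a = 0; heap: [0-6 ALLOC][7-24 FREE]
Op 2: free(a) -> (freed a); heap: [0-24 FREE]
Op 3: b = malloc(5) -> b = 0; heap: [0-4 ALLOC][5-24 FREE]
Op 4: c = malloc(7) -> c = 5; heap: [0-4 ALLOC][5-11 ALLOC][12-24 FREE]
Op 5: free(b) -> (freed b); heap: [0-4 FREE][5-11 ALLOC][12-24 FREE]
Op 6: d = malloc(8) -> d = 12; heap: [0-4 FREE][5-11 ALLOC][12-19 ALLOC][20-24 FREE]
Op 7: d = realloc(d, 9) -> d = 12; heap: [0-4 FREE][5-11 ALLOC][12-20 ALLOC][21-24 FREE]
Op 8: e = malloc(7) -> e = NULL; heap: [0-4 FREE][5-11 ALLOC][12-20 ALLOC][21-24 FREE]
free(c): c = 5 -> block [5-11 ALLOC]; mark free, coalesce with adjacent free neighbors -> [0-11 FREE][12-20 ALLOC][21-24 FREE]

Answer: [0-11 FREE][12-20 ALLOC][21-24 FREE]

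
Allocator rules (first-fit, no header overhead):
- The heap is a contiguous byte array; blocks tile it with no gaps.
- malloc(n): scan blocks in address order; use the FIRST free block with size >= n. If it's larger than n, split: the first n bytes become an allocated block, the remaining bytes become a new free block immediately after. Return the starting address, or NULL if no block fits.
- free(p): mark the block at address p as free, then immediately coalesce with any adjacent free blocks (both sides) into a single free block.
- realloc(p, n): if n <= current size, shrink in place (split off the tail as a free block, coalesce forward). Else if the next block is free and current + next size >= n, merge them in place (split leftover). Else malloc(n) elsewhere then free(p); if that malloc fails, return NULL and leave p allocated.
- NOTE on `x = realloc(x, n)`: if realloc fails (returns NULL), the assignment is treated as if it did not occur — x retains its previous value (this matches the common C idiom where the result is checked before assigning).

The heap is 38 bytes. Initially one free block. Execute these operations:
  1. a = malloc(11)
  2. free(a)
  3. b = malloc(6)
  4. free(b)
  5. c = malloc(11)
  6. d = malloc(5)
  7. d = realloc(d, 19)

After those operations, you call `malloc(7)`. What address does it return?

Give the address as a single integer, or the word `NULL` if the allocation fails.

Answer: 30

Derivation:
Op 1: a = malloc(11) -> a = 0; heap: [0-10 ALLOC][11-37 FREE]
Op 2: free(a) -> (freed a); heap: [0-37 FREE]
Op 3: b = malloc(6) -> b = 0; heap: [0-5 ALLOC][6-37 FREE]
Op 4: free(b) -> (freed b); heap: [0-37 FREE]
Op 5: c = malloc(11) -> c = 0; heap: [0-10 ALLOC][11-37 FREE]
Op 6: d = malloc(5) -> d = 11; heap: [0-10 ALLOC][11-15 ALLOC][16-37 FREE]
Op 7: d = realloc(d, 19) -> d = 11; heap: [0-10 ALLOC][11-29 ALLOC][30-37 FREE]
malloc(7): first-fit scan over [0-10 ALLOC][11-29 ALLOC][30-37 FREE] -> 30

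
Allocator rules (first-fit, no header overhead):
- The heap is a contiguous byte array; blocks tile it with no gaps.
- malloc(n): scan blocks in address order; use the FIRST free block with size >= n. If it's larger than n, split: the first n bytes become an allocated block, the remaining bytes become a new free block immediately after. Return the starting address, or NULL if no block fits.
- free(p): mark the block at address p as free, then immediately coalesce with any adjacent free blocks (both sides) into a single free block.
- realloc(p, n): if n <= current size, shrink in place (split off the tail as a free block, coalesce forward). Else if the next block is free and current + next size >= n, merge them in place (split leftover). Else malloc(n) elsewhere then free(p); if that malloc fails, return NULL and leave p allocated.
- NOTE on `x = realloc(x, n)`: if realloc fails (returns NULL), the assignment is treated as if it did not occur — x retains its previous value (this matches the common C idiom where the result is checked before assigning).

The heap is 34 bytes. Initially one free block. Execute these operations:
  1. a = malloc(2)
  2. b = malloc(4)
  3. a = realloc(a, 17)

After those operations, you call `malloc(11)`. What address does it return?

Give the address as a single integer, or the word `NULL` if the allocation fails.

Op 1: a = malloc(2) -> a = 0; heap: [0-1 ALLOC][2-33 FREE]
Op 2: b = malloc(4) -> b = 2; heap: [0-1 ALLOC][2-5 ALLOC][6-33 FREE]
Op 3: a = realloc(a, 17) -> a = 6; heap: [0-1 FREE][2-5 ALLOC][6-22 ALLOC][23-33 FREE]
malloc(11): first-fit scan over [0-1 FREE][2-5 ALLOC][6-22 ALLOC][23-33 FREE] -> 23

Answer: 23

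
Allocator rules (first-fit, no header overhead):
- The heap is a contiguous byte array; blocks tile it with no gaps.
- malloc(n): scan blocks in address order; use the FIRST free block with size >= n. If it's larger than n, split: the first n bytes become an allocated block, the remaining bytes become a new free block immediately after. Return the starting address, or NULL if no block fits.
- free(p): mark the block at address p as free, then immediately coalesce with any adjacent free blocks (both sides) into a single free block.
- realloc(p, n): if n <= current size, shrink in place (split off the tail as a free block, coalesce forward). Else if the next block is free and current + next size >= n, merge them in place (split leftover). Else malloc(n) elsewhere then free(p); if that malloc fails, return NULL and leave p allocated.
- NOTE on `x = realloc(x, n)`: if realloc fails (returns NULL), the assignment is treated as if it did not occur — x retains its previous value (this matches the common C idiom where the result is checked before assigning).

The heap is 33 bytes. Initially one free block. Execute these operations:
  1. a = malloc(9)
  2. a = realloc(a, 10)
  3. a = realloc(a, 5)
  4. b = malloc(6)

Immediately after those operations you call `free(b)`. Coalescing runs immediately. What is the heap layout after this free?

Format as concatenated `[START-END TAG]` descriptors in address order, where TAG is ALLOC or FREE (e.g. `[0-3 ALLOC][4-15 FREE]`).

Op 1: a = malloc(9) -> a = 0; heap: [0-8 ALLOC][9-32 FREE]
Op 2: a = realloc(a, 10) -> a = 0; heap: [0-9 ALLOC][10-32 FREE]
Op 3: a = realloc(a, 5) -> a = 0; heap: [0-4 ALLOC][5-32 FREE]
Op 4: b = malloc(6) -> b = 5; heap: [0-4 ALLOC][5-10 ALLOC][11-32 FREE]
free(b): b = 5 -> block [5-10 ALLOC]; mark free, coalesce with adjacent free neighbors -> [0-4 ALLOC][5-32 FREE]

Answer: [0-4 ALLOC][5-32 FREE]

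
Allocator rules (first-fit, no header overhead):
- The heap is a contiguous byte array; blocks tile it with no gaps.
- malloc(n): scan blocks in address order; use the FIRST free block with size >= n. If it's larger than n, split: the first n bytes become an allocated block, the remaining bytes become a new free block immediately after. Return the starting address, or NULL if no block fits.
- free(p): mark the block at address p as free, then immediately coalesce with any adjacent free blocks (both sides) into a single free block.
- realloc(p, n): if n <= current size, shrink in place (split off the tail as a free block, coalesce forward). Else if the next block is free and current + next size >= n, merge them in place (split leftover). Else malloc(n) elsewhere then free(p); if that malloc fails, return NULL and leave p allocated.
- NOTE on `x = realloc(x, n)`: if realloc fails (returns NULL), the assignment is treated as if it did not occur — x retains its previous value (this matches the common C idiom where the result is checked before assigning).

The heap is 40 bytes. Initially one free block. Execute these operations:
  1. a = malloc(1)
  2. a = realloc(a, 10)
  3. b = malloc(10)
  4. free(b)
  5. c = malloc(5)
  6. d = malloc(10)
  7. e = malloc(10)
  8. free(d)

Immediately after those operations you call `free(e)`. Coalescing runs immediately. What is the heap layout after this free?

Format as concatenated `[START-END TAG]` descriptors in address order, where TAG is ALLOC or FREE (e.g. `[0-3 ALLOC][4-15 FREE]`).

Op 1: a = malloc(1) -> a = 0; heap: [0-0 ALLOC][1-39 FREE]
Op 2: a = realloc(a, 10) -> a = 0; heap: [0-9 ALLOC][10-39 FREE]
Op 3: b = malloc(10) -> b = 10; heap: [0-9 ALLOC][10-19 ALLOC][20-39 FREE]
Op 4: free(b) -> (freed b); heap: [0-9 ALLOC][10-39 FREE]
Op 5: c = malloc(5) -> c = 10; heap: [0-9 ALLOC][10-14 ALLOC][15-39 FREE]
Op 6: d = malloc(10) -> d = 15; heap: [0-9 ALLOC][10-14 ALLOC][15-24 ALLOC][25-39 FREE]
Op 7: e = malloc(10) -> e = 25; heap: [0-9 ALLOC][10-14 ALLOC][15-24 ALLOC][25-34 ALLOC][35-39 FREE]
Op 8: free(d) -> (freed d); heap: [0-9 ALLOC][10-14 ALLOC][15-24 FREE][25-34 ALLOC][35-39 FREE]
free(e): e = 25 -> block [25-34 ALLOC]; mark free, coalesce with adjacent free neighbors -> [0-9 ALLOC][10-14 ALLOC][15-39 FREE]

Answer: [0-9 ALLOC][10-14 ALLOC][15-39 FREE]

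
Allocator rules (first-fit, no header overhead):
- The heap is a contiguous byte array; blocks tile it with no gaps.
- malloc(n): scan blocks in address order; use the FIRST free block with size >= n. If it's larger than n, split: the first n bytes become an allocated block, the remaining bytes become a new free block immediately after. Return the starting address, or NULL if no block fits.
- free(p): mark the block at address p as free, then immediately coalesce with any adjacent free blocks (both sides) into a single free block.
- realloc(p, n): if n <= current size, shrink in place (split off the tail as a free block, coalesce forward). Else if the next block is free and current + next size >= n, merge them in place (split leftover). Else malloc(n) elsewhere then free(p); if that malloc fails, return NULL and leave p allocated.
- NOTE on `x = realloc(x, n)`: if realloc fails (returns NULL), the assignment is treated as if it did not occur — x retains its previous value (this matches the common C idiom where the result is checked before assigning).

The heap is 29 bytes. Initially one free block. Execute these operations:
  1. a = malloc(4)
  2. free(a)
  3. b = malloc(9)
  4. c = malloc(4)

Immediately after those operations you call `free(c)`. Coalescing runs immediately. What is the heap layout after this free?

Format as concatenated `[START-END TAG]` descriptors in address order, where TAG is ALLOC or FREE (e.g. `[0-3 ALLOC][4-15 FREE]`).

Op 1: a = malloc(4) -> a = 0; heap: [0-3 ALLOC][4-28 FREE]
Op 2: free(a) -> (freed a); heap: [0-28 FREE]
Op 3: b = malloc(9) -> b = 0; heap: [0-8 ALLOC][9-28 FREE]
Op 4: c = malloc(4) -> c = 9; heap: [0-8 ALLOC][9-12 ALLOC][13-28 FREE]
free(c): c = 9 -> block [9-12 ALLOC]; mark free, coalesce with adjacent free neighbors -> [0-8 ALLOC][9-28 FREE]

Answer: [0-8 ALLOC][9-28 FREE]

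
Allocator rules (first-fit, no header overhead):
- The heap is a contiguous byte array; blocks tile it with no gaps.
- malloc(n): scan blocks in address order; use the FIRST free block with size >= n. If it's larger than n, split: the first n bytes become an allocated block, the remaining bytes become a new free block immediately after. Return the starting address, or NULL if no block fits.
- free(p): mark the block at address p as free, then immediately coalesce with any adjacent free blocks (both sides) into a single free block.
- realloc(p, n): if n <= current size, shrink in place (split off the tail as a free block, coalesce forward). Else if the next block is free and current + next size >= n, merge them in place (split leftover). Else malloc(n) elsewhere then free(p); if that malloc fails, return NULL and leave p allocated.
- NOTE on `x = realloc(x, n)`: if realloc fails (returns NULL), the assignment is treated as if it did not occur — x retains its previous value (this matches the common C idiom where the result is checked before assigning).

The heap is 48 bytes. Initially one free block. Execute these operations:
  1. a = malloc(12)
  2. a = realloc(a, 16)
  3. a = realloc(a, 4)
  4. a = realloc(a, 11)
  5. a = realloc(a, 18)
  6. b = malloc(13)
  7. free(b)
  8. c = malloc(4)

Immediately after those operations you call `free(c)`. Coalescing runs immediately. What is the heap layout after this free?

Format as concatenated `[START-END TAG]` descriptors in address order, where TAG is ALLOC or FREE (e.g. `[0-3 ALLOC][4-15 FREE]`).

Answer: [0-17 ALLOC][18-47 FREE]

Derivation:
Op 1: a = malloc(12) -> a = 0; heap: [0-11 ALLOC][12-47 FREE]
Op 2: a = realloc(a, 16) -> a = 0; heap: [0-15 ALLOC][16-47 FREE]
Op 3: a = realloc(a, 4) -> a = 0; heap: [0-3 ALLOC][4-47 FREE]
Op 4: a = realloc(a, 11) -> a = 0; heap: [0-10 ALLOC][11-47 FREE]
Op 5: a = realloc(a, 18) -> a = 0; heap: [0-17 ALLOC][18-47 FREE]
Op 6: b = malloc(13) -> b = 18; heap: [0-17 ALLOC][18-30 ALLOC][31-47 FREE]
Op 7: free(b) -> (freed b); heap: [0-17 ALLOC][18-47 FREE]
Op 8: c = malloc(4) -> c = 18; heap: [0-17 ALLOC][18-21 ALLOC][22-47 FREE]
free(c): c = 18 -> block [18-21 ALLOC]; mark free, coalesce with adjacent free neighbors -> [0-17 ALLOC][18-47 FREE]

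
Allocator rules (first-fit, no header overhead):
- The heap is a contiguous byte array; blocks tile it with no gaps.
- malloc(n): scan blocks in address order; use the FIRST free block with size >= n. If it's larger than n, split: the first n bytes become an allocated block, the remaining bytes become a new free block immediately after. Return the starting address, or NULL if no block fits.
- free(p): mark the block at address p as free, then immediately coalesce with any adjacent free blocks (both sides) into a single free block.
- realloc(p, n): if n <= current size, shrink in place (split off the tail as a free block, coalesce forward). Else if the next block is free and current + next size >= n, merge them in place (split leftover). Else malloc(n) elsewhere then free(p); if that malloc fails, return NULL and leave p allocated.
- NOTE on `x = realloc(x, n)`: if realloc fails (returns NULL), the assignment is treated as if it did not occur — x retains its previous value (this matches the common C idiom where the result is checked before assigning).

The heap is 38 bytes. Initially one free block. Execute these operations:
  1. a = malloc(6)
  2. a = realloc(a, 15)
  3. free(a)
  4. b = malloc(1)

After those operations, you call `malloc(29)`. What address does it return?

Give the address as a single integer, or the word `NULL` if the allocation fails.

Op 1: a = malloc(6) -> a = 0; heap: [0-5 ALLOC][6-37 FREE]
Op 2: a = realloc(a, 15) -> a = 0; heap: [0-14 ALLOC][15-37 FREE]
Op 3: free(a) -> (freed a); heap: [0-37 FREE]
Op 4: b = malloc(1) -> b = 0; heap: [0-0 ALLOC][1-37 FREE]
malloc(29): first-fit scan over [0-0 ALLOC][1-37 FREE] -> 1

Answer: 1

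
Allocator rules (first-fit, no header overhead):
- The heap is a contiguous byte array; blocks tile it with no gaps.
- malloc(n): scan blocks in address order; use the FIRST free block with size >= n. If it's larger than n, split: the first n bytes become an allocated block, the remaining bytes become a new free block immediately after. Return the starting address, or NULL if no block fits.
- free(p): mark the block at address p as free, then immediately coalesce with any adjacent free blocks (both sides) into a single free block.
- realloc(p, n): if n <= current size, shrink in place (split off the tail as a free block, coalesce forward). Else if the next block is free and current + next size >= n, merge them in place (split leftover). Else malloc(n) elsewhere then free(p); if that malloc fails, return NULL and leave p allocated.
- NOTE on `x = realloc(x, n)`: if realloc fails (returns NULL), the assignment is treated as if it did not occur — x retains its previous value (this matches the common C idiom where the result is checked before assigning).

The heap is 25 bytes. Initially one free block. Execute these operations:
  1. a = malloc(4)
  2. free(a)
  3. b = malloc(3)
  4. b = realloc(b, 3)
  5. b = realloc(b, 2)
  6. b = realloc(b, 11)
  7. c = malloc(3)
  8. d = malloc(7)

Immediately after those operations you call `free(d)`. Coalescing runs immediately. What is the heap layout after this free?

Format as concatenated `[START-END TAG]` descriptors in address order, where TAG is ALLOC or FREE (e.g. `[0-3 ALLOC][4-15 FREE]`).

Op 1: a = malloc(4) -> a = 0; heap: [0-3 ALLOC][4-24 FREE]
Op 2: free(a) -> (freed a); heap: [0-24 FREE]
Op 3: b = malloc(3) -> b = 0; heap: [0-2 ALLOC][3-24 FREE]
Op 4: b = realloc(b, 3) -> b = 0; heap: [0-2 ALLOC][3-24 FREE]
Op 5: b = realloc(b, 2) -> b = 0; heap: [0-1 ALLOC][2-24 FREE]
Op 6: b = realloc(b, 11) -> b = 0; heap: [0-10 ALLOC][11-24 FREE]
Op 7: c = malloc(3) -> c = 11; heap: [0-10 ALLOC][11-13 ALLOC][14-24 FREE]
Op 8: d = malloc(7) -> d = 14; heap: [0-10 ALLOC][11-13 ALLOC][14-20 ALLOC][21-24 FREE]
free(d): d = 14 -> block [14-20 ALLOC]; mark free, coalesce with adjacent free neighbors -> [0-10 ALLOC][11-13 ALLOC][14-24 FREE]

Answer: [0-10 ALLOC][11-13 ALLOC][14-24 FREE]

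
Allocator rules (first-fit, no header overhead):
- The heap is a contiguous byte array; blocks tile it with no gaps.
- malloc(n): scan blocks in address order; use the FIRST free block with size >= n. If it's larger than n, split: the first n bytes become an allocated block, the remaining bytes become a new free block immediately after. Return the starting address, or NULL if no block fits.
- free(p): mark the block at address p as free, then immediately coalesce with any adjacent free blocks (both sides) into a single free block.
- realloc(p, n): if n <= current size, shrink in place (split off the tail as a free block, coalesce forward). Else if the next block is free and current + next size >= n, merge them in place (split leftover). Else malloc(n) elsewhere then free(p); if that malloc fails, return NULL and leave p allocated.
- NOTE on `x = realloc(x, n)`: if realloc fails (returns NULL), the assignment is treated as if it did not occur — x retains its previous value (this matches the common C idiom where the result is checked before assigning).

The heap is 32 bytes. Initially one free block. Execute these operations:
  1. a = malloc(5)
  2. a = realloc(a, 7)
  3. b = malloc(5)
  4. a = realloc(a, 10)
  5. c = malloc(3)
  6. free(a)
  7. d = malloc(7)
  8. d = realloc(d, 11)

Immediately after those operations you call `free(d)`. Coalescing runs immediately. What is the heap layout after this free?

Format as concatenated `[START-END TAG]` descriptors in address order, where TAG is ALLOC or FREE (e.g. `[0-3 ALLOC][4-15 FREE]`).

Answer: [0-2 ALLOC][3-6 FREE][7-11 ALLOC][12-31 FREE]

Derivation:
Op 1: a = malloc(5) -> a = 0; heap: [0-4 ALLOC][5-31 FREE]
Op 2: a = realloc(a, 7) -> a = 0; heap: [0-6 ALLOC][7-31 FREE]
Op 3: b = malloc(5) -> b = 7; heap: [0-6 ALLOC][7-11 ALLOC][12-31 FREE]
Op 4: a = realloc(a, 10) -> a = 12; heap: [0-6 FREE][7-11 ALLOC][12-21 ALLOC][22-31 FREE]
Op 5: c = malloc(3) -> c = 0; heap: [0-2 ALLOC][3-6 FREE][7-11 ALLOC][12-21 ALLOC][22-31 FREE]
Op 6: free(a) -> (freed a); heap: [0-2 ALLOC][3-6 FREE][7-11 ALLOC][12-31 FREE]
Op 7: d = malloc(7) -> d = 12; heap: [0-2 ALLOC][3-6 FREE][7-11 ALLOC][12-18 ALLOC][19-31 FREE]
Op 8: d = realloc(d, 11) -> d = 12; heap: [0-2 ALLOC][3-6 FREE][7-11 ALLOC][12-22 ALLOC][23-31 FREE]
free(d): d = 12 -> block [12-22 ALLOC]; mark free, coalesce with adjacent free neighbors -> [0-2 ALLOC][3-6 FREE][7-11 ALLOC][12-31 FREE]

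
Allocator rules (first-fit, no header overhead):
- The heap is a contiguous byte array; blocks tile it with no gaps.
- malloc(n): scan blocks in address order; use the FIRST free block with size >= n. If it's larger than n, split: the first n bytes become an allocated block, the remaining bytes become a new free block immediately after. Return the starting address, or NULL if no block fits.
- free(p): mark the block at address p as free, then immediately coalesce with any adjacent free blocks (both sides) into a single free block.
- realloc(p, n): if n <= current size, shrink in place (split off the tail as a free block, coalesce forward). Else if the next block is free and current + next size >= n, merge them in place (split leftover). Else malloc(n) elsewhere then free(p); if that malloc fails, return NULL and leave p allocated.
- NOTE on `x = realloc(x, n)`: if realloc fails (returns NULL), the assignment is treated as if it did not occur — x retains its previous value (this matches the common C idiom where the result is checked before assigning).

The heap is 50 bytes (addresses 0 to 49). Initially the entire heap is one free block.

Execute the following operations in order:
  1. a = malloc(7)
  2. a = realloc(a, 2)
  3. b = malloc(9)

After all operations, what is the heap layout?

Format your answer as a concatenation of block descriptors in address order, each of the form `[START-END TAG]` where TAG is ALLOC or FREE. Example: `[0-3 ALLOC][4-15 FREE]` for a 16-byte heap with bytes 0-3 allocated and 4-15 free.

Op 1: a = malloc(7) -> a = 0; heap: [0-6 ALLOC][7-49 FREE]
Op 2: a = realloc(a, 2) -> a = 0; heap: [0-1 ALLOC][2-49 FREE]
Op 3: b = malloc(9) -> b = 2; heap: [0-1 ALLOC][2-10 ALLOC][11-49 FREE]

Answer: [0-1 ALLOC][2-10 ALLOC][11-49 FREE]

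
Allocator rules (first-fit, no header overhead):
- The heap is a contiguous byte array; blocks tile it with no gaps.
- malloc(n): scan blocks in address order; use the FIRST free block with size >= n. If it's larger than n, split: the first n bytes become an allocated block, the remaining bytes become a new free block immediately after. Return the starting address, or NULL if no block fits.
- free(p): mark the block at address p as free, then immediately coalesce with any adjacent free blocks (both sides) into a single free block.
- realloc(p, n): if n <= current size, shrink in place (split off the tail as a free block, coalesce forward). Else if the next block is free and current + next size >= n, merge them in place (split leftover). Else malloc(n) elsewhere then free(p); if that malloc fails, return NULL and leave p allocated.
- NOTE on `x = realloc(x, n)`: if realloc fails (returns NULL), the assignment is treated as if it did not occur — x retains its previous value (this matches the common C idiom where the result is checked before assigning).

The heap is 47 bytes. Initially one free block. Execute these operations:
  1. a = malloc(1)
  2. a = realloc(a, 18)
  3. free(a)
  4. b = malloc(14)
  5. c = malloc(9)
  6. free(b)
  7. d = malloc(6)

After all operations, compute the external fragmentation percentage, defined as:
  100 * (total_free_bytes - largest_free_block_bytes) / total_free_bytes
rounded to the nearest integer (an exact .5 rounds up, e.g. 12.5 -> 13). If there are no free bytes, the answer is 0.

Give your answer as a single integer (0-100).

Op 1: a = malloc(1) -> a = 0; heap: [0-0 ALLOC][1-46 FREE]
Op 2: a = realloc(a, 18) -> a = 0; heap: [0-17 ALLOC][18-46 FREE]
Op 3: free(a) -> (freed a); heap: [0-46 FREE]
Op 4: b = malloc(14) -> b = 0; heap: [0-13 ALLOC][14-46 FREE]
Op 5: c = malloc(9) -> c = 14; heap: [0-13 ALLOC][14-22 ALLOC][23-46 FREE]
Op 6: free(b) -> (freed b); heap: [0-13 FREE][14-22 ALLOC][23-46 FREE]
Op 7: d = malloc(6) -> d = 0; heap: [0-5 ALLOC][6-13 FREE][14-22 ALLOC][23-46 FREE]
Free blocks: [8 24] total_free=32 largest=24 -> 100*(32-24)/32 = 800/32 = 25

Answer: 25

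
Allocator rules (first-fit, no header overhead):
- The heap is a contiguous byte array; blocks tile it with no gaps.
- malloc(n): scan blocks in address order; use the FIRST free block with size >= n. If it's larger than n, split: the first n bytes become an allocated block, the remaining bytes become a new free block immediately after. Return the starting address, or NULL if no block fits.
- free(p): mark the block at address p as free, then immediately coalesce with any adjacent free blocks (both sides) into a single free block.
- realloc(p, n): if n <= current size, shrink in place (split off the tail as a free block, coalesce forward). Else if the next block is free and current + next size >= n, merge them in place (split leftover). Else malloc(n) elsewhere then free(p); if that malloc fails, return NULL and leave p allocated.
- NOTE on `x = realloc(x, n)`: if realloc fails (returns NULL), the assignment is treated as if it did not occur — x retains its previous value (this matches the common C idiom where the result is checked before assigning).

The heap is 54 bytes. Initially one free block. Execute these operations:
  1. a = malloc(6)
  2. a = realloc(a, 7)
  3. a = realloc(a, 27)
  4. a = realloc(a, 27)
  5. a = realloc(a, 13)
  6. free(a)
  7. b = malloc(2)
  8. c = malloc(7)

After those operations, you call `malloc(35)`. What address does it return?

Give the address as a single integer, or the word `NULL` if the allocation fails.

Answer: 9

Derivation:
Op 1: a = malloc(6) -> a = 0; heap: [0-5 ALLOC][6-53 FREE]
Op 2: a = realloc(a, 7) -> a = 0; heap: [0-6 ALLOC][7-53 FREE]
Op 3: a = realloc(a, 27) -> a = 0; heap: [0-26 ALLOC][27-53 FREE]
Op 4: a = realloc(a, 27) -> a = 0; heap: [0-26 ALLOC][27-53 FREE]
Op 5: a = realloc(a, 13) -> a = 0; heap: [0-12 ALLOC][13-53 FREE]
Op 6: free(a) -> (freed a); heap: [0-53 FREE]
Op 7: b = malloc(2) -> b = 0; heap: [0-1 ALLOC][2-53 FREE]
Op 8: c = malloc(7) -> c = 2; heap: [0-1 ALLOC][2-8 ALLOC][9-53 FREE]
malloc(35): first-fit scan over [0-1 ALLOC][2-8 ALLOC][9-53 FREE] -> 9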